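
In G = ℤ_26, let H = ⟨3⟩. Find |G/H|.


|⟨3⟩| = n / gcd(3, 26) = 26 / 1 = 26
H is normal (ℤ_26 is abelian).
|G/H| = |G| / |H| = 26 / 26 = 1

|G/H| = 1


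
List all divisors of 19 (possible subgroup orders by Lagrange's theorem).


Lagrange's theorem: |H| divides |G|
|G| = 19
Divisors of 19: 1, 19

Possible subgroup orders: {1, 19}


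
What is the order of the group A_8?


|A_n| = n!/2 (even permutations)
|A_8| = 8!/2 = 40320/2 = 20160

|A_8| = 20160


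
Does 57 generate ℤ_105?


g generates ℤ_n iff gcd(g, n) = 1
gcd(57, 105) = 3
Since gcd = 3 ≠ 1, ⟨57⟩ has order 35 < 105, so 57 is not a generator.

No, 57 does not generate ℤ_105


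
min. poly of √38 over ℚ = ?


√38 satisfies x² - 38 = 0, irreducible over ℚ since 38 is squarefree

Minimal polynomial: x² - 38


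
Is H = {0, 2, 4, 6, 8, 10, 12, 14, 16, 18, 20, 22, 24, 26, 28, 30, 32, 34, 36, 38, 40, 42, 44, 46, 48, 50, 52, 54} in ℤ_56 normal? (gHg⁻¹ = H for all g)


H = {0, 2, 4, 6, 8, 10, 12, 14, 16, 18, 20, 22, 24, 26, 28, 30, 32, 34, 36, 38, 40, 42, 44, 46, 48, 50, 52, 54} in ℤ_56
ℤ_56 is abelian; every subgroup of an abelian group is normal

Yes, normal subgroup


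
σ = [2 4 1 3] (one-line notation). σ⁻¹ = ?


To find σ⁻¹, swap domain and range:
σ(1) = 2 → σ⁻¹(2) = 1
σ(2) = 4 → σ⁻¹(4) = 2
σ(3) = 1 → σ⁻¹(1) = 3
σ(4) = 3 → σ⁻¹(3) = 4

σ⁻¹ = [3 1 4 2]


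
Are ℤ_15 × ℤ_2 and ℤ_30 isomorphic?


Comparing ℤ_15 × ℤ_2 and ℤ_30:
gcd(15,2) = 1, so ℤ_15 × ℤ_2 ≅ ℤ_30 (CRT)

Yes, ℤ_15 × ℤ_2 ≅ ℤ_30


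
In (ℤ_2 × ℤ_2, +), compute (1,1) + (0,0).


Operation: componentwise addition mod (2, 2)
(1,1) + (0,0) = ((a₁+b₁) mod 2, (a₂+b₂) mod 2) with a = (1,1), b = (0,0)

(1,1) + (0,0) = (1,1)


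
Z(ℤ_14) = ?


Z(G) = {g ∈ G | gx = xg for all x ∈ G}
ℤ_14 is abelian, so Z(G) = G

Z(ℤ_14) = ℤ_14


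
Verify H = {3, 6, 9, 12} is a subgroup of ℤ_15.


Subgroup test for H = {3, 6, 9, 12} in (ℤ_15, +):
(1) 0 ∈ H? No
(2) Closure: for all a,b ∈ H, (a+b) mod 15 ∈ H? No  [counterexample: 3 + 12 = 0 ∉ H]
(3) Inverses: for all a ∈ H, -a mod 15 ∈ H? Yes

No, H is not a subgroup of ℤ_15


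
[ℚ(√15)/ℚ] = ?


√15 has minimal polynomial x² - 15 (irreducible over ℚ since 15 is squarefree)

[ℚ(√15)/ℚ] = 2


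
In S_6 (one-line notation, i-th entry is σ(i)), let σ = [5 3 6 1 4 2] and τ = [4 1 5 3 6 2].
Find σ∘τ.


σ∘τ: apply τ first, then σ
1 →τ 4 →σ 1
2 →τ 1 →σ 5
3 →τ 5 →σ 4
4 →τ 3 →σ 6
5 →τ 6 →σ 2
6 →τ 2 →σ 3

σ∘τ = [1 5 4 6 2 3]


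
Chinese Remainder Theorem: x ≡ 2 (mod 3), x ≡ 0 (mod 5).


m₁ = 3, m₂ = 5, gcd = 1, so CRT applies. M = m₁·m₂ = 15
Let M₁ = M/m₁ = 5, M₂ = M/m₂ = 3
Find y₁ ≡ M₁⁻¹ (mod m₁): 5⁻¹ ≡ 2 (mod 3)
Find y₂ ≡ M₂⁻¹ (mod m₂): 3⁻¹ ≡ 2 (mod 5)
x = a₁·M₁·y₁ + a₂·M₂·y₂ = 2·5·2 + 0·3·2 = 20
Reduce mod 15: x ≡ 5
Check: 5 mod 3 = 2 ✓, 5 mod 5 = 0 ✓

x ≡ 5 (mod 15)


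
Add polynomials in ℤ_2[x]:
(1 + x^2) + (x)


Add coefficients mod 2:
x^0: 1 + 0 = 1 (mod 2)
x^1: 0 + 1 = 1 (mod 2)
x^2: 1 + 0 = 1 (mod 2)
Result: 1 + x + x^2

f + g = 1 + x + x^2


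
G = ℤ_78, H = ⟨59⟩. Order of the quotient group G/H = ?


|⟨59⟩| = n / gcd(59, 78) = 78 / 1 = 78
H is normal (ℤ_78 is abelian).
|G/H| = |G| / |H| = 78 / 78 = 1

|G/H| = 1


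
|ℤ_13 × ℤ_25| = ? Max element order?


|ℤ_13 × ℤ_25| = 13 × 25 = 325
Max element order = lcm(13,25) = 325
Cyclic? Yes (gcd=1)

|ℤ_13×ℤ_25| = 325, max element order = 325


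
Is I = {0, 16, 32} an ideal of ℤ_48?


Check ideal conditions for I = {0, 16, 32} in ℤ_48:
(1) I is an additive subgroup? Yes
(2) For r ∈ ℤ_48 and a ∈ I: r·a ∈ I? Yes

Yes, I is an ideal of ℤ_48


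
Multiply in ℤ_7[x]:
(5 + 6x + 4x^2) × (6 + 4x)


Expand and collect like terms; reduce coefficients mod 7:
x^0: 5·6 = 30 ≡ 2 (mod 7)
x^1: 5·4 + 6·6 = 56 ≡ 0 (mod 7)
x^2: 6·4 + 4·6 = 48 ≡ 6 (mod 7)
x^3: 4·4 = 16 ≡ 2 (mod 7)
Result: 2 + 6x^2 + 2x^3

f · g = 2 + 6x^2 + 2x^3


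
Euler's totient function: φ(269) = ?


Factor n: 269 = 269
φ(n) = n · ∏(1 - 1/p) over distinct primes p | n
φ(269) = 269 · (1 - 1/269) = 268

φ(269) = 268


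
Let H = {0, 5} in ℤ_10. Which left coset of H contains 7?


7 + H = {7 + h (mod 10) : h ∈ H}
7+0=7, 7+5=2
7 + H = {2, 7} = 2 + H

7 + H = {2, 7}


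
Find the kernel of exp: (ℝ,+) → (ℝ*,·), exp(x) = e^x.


Kernel = preimage of identity
ker(exp) = {x ∈ ℝ | e^x = 1} = {0}

ker(exp) = {0}


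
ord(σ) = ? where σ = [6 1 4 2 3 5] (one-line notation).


Cycle decomposition: (1 6 5 3 4 2)
Cycle lengths: 6
Order = lcm(6) = 6

ord(σ) = 6


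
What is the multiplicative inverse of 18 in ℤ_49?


Use the extended Euclidean algorithm to write 1 = 18·s + 49·t; then s mod 49 is the inverse.
Euclidean algorithm:
  18 = 0·49 + 18
  49 = 2·18 + 13
  18 = 1·13 + 5
  13 = 2·5 + 3
  5 = 1·3 + 2
  3 = 1·2 + 1
  2 = 2·1 + 0
gcd(18,49) = 1
Back-substitution gives: 18·(-19) + 49·(7) = 1
So 18⁻¹ ≡ -19 ≡ 30 (mod 49)
Check: 18 × 30 = 540 ≡ 1 (mod 49) ✓

18⁻¹ ≡ 30 (mod 49)


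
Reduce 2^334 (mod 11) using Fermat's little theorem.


Fermat's little theorem: if p is prime and gcd(a,p)=1, then a^(p-1) ≡ 1 (mod p)
p = 11 is prime, gcd(2,11) = 1
Reduce exponent: 334 mod 10 = 4
So 2^334 ≡ 2^4 (mod 11)
2^4 mod 11 = 5

2^334 ≡ 5 (mod 11)


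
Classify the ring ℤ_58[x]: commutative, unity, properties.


ℤ_58 has zero divisors (2·29 ≡ 0), and these lift to constant zero divisors in ℤ_58[x]; so not an integral domain
Commutative: Yes
Integral domain: No
Has unity: Yes

ℤ_58[x]: Commutative=Yes, Unity=Yes


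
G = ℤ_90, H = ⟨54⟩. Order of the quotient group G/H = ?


|⟨54⟩| = n / gcd(54, 90) = 90 / 18 = 5
H is normal (ℤ_90 is abelian).
|G/H| = |G| / |H| = 90 / 5 = 18

|G/H| = 18


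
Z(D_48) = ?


Z(G) = {g ∈ G | gx = xg for all x ∈ G}
For even n, Z(D_n) = {e, r^(n/2)}: the 180° rotation r^24 commutes with every reflection and rotation

Z(D_48) = {e, r^24}


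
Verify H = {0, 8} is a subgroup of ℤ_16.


Subgroup test for H = {0, 8} in (ℤ_16, +):
(1) 0 ∈ H? Yes
(2) Closure: for all a,b ∈ H, (a+b) mod 16 ∈ H? Yes
(3) Inverses: for all a ∈ H, -a mod 16 ∈ H? Yes

Yes, H is a subgroup of ℤ_16


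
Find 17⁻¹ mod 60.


Use the extended Euclidean algorithm to write 1 = 17·s + 60·t; then s mod 60 is the inverse.
Euclidean algorithm:
  17 = 0·60 + 17
  60 = 3·17 + 9
  17 = 1·9 + 8
  9 = 1·8 + 1
  8 = 8·1 + 0
gcd(17,60) = 1
Back-substitution gives: 17·(-7) + 60·(2) = 1
So 17⁻¹ ≡ -7 ≡ 53 (mod 60)
Check: 17 × 53 = 901 ≡ 1 (mod 60) ✓

17⁻¹ ≡ 53 (mod 60)


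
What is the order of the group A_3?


|A_n| = n!/2 (even permutations)
|A_3| = 3!/2 = 6/2 = 3

|A_3| = 3


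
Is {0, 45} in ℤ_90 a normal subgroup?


H = {0, 45} in ℤ_90
ℤ_90 is abelian; every subgroup of an abelian group is normal

Yes, normal subgroup


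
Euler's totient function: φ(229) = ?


Factor n: 229 = 229
φ(n) = n · ∏(1 - 1/p) over distinct primes p | n
φ(229) = 229 · (1 - 1/229) = 228

φ(229) = 228


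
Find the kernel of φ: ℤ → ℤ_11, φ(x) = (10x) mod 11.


Kernel = preimage of identity
ker(φ) = {x ∈ ℤ : 10x ≡ 0 (mod 11)}. gcd(10,11) = 1, so 10x ≡ 0 (mod 11) ⟺ x ≡ 0 (mod 11/1 = 11). Hence ker(φ) = 11ℤ

ker(φ) = 11ℤ


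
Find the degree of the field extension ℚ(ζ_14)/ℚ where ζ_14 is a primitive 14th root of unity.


[ℚ(ζ_n):ℚ] = deg Φ_n(x) = φ(n). Here φ(14) = 6

[ℚ(ζ_14)/ℚ where ζ_14 is a primitive 14th root of unity] = 6


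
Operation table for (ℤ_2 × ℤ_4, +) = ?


Elements: {(0,0), (0,1), (0,2), (0,3), (1,0), (1,1), (1,2), (1,3)}
Operation: componentwise addition mod (2, 4)
Entry (a, b) = ((a₁+b₁) mod 2, (a₂+b₂) mod 4)

Cayley table:
      | (0,0) | (0,1) | (0,2) | (0,3) | (1,0) | (1,1) | (1,2) | (1,3)
(0,0) | (0,0) | (0,1) | (0,2) | (0,3) | (1,0) | (1,1) | (1,2) | (1,3)
(0,1) | (0,1) | (0,2) | (0,3) | (0,0) | (1,1) | (1,2) | (1,3) | (1,0)
(0,2) | (0,2) | (0,3) | (0,0) | (0,1) | (1,2) | (1,3) | (1,0) | (1,1)
(0,3) | (0,3) | (0,0) | (0,1) | (0,2) | (1,3) | (1,0) | (1,1) | (1,2)
(1,0) | (1,0) | (1,1) | (1,2) | (1,3) | (0,0) | (0,1) | (0,2) | (0,3)
(1,1) | (1,1) | (1,2) | (1,3) | (1,0) | (0,1) | (0,2) | (0,3) | (0,0)
(1,2) | (1,2) | (1,3) | (1,0) | (1,1) | (0,2) | (0,3) | (0,0) | (0,1)
(1,3) | (1,3) | (1,0) | (1,1) | (1,2) | (0,3) | (0,0) | (0,1) | (0,2)


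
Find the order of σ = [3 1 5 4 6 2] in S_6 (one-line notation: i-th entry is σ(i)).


Cycle decomposition: (1 3 5 6 2)
Cycle lengths: 5
Order = lcm(5) = 5

ord(σ) = 5


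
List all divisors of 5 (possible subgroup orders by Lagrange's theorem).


Lagrange's theorem: |H| divides |G|
|G| = 5
Divisors of 5: 1, 5

Possible subgroup orders: {1, 5}


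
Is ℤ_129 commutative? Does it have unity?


ℤ_129 is a commutative ring with unity 1; 129 = 3×43 is composite, so 3·43 ≡ 0 gives zero divisors (not an integral domain)
Commutative: Yes
Integral domain: No
Has unity: Yes

ℤ_129: Commutative=Yes, Unity=Yes


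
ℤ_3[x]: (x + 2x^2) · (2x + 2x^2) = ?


Expand and collect like terms; reduce coefficients mod 3:
x^0: 0·0 = 0 ≡ 0 (mod 3)
x^1: 0·2 + 1·0 = 0 ≡ 0 (mod 3)
x^2: 0·2 + 1·2 + 2·0 = 2 ≡ 2 (mod 3)
x^3: 1·2 + 2·2 = 6 ≡ 0 (mod 3)
x^4: 2·2 = 4 ≡ 1 (mod 3)
Result: 2x^2 + x^4

f · g = 2x^2 + x^4


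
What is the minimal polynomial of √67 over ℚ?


√67 satisfies x² - 67 = 0, irreducible over ℚ since 67 is squarefree

Minimal polynomial: x² - 67


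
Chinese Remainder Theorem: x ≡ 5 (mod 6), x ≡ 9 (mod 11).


m₁ = 6, m₂ = 11, gcd = 1, so CRT applies. M = m₁·m₂ = 66
Let M₁ = M/m₁ = 11, M₂ = M/m₂ = 6
Find y₁ ≡ M₁⁻¹ (mod m₁): 11⁻¹ ≡ 5 (mod 6)
Find y₂ ≡ M₂⁻¹ (mod m₂): 6⁻¹ ≡ 2 (mod 11)
x = a₁·M₁·y₁ + a₂·M₂·y₂ = 5·11·5 + 9·6·2 = 383
Reduce mod 66: x ≡ 53
Check: 53 mod 6 = 5 ✓, 53 mod 11 = 9 ✓

x ≡ 53 (mod 66)


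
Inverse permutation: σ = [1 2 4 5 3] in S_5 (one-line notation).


To find σ⁻¹, swap domain and range:
σ(1) = 1 → σ⁻¹(1) = 1
σ(2) = 2 → σ⁻¹(2) = 2
σ(3) = 4 → σ⁻¹(4) = 3
σ(4) = 5 → σ⁻¹(5) = 4
σ(5) = 3 → σ⁻¹(3) = 5

σ⁻¹ = [1 2 5 3 4]


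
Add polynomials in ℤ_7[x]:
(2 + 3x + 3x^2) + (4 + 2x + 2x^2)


Add coefficients mod 7:
x^0: 2 + 4 = 6 (mod 7)
x^1: 3 + 2 = 5 (mod 7)
x^2: 3 + 2 = 5 (mod 7)
Result: 6 + 5x + 5x^2

f + g = 6 + 5x + 5x^2


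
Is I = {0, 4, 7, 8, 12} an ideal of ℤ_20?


Check ideal conditions for I = {0, 4, 7, 8, 12} in ℤ_20:
(1) I is an additive subgroup? No
(2) For r ∈ ℤ_20 and a ∈ I: r·a ∈ I? No  [counterexample: r=2, a=7, r·a mod 20 = 14 ∉ I]

No, I is not an ideal of ℤ_20


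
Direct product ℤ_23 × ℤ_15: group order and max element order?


|ℤ_23 × ℤ_15| = 23 × 15 = 345
Max element order = lcm(23,15) = 345
Cyclic? Yes (gcd=1)

|ℤ_23×ℤ_15| = 345, max element order = 345


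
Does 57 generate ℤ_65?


g generates ℤ_n iff gcd(g, n) = 1
gcd(57, 65) = 1
Since gcd = 1, 57 is a generator.

Yes, 57 generates ℤ_65


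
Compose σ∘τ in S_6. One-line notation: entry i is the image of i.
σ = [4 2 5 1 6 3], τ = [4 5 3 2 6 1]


σ∘τ: apply τ first, then σ
1 →τ 4 →σ 1
2 →τ 5 →σ 6
3 →τ 3 →σ 5
4 →τ 2 →σ 2
5 →τ 6 →σ 3
6 →τ 1 →σ 4

σ∘τ = [1 6 5 2 3 4]


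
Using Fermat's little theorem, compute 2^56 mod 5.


Fermat's little theorem: if p is prime and gcd(a,p)=1, then a^(p-1) ≡ 1 (mod p)
p = 5 is prime, gcd(2,5) = 1
Reduce exponent: 56 mod 4 = 0
So 2^56 ≡ 2^0 (mod 5)
2^0 = 1

2^56 ≡ 1 (mod 5)


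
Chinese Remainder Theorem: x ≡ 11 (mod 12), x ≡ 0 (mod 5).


m₁ = 12, m₂ = 5, gcd = 1, so CRT applies. M = m₁·m₂ = 60
Let M₁ = M/m₁ = 5, M₂ = M/m₂ = 12
Find y₁ ≡ M₁⁻¹ (mod m₁): 5⁻¹ ≡ 5 (mod 12)
Find y₂ ≡ M₂⁻¹ (mod m₂): 12⁻¹ ≡ 3 (mod 5)
x = a₁·M₁·y₁ + a₂·M₂·y₂ = 11·5·5 + 0·12·3 = 275
Reduce mod 60: x ≡ 35
Check: 35 mod 12 = 11 ✓, 35 mod 5 = 0 ✓

x ≡ 35 (mod 60)


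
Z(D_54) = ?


Z(G) = {g ∈ G | gx = xg for all x ∈ G}
For even n, Z(D_n) = {e, r^(n/2)}: the 180° rotation r^27 commutes with every reflection and rotation

Z(D_54) = {e, r^27}


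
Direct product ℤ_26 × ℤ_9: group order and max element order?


|ℤ_26 × ℤ_9| = 26 × 9 = 234
Max element order = lcm(26,9) = 234
Cyclic? Yes (gcd=1)

|ℤ_26×ℤ_9| = 234, max element order = 234


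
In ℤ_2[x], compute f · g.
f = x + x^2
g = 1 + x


Expand and collect like terms; reduce coefficients mod 2:
x^0: 0·1 = 0 ≡ 0 (mod 2)
x^1: 0·1 + 1·1 = 1 ≡ 1 (mod 2)
x^2: 1·1 + 1·1 = 2 ≡ 0 (mod 2)
x^3: 1·1 = 1 ≡ 1 (mod 2)
Result: x + x^3

f · g = x + x^3


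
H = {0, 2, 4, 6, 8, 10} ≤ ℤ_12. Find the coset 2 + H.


2 + H = {2 + h (mod 12) : h ∈ H}
2+0=2, 2+2=4, 2+4=6, 2+6=8, 2+8=10, 2+10=0
2 + H = {0, 2, 4, 6, 8, 10} = 0 + H

2 + H = {0, 2, 4, 6, 8, 10}


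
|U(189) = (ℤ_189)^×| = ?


U(n) is the group of units mod n; |U(n)| = φ(n)
|U(189)| = φ(189) = 108

|U(189) = (ℤ_189)^×| = 108


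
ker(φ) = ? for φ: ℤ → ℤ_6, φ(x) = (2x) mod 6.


Kernel = preimage of identity
ker(φ) = {x ∈ ℤ : 2x ≡ 0 (mod 6)}. gcd(2,6) = 2, so 2x ≡ 0 (mod 6) ⟺ x ≡ 0 (mod 6/2 = 3). Hence ker(φ) = 3ℤ

ker(φ) = 3ℤ


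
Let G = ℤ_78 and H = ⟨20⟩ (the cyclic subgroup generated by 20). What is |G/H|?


|⟨20⟩| = n / gcd(20, 78) = 78 / 2 = 39
H is normal (ℤ_78 is abelian).
|G/H| = |G| / |H| = 78 / 39 = 2

|G/H| = 2


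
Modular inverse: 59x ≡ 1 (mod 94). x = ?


Use the extended Euclidean algorithm to write 1 = 59·s + 94·t; then s mod 94 is the inverse.
Euclidean algorithm:
  59 = 0·94 + 59
  94 = 1·59 + 35
  59 = 1·35 + 24
  35 = 1·24 + 11
  24 = 2·11 + 2
  11 = 5·2 + 1
  2 = 2·1 + 0
gcd(59,94) = 1
Back-substitution gives: 59·(-43) + 94·(27) = 1
So 59⁻¹ ≡ -43 ≡ 51 (mod 94)
Check: 59 × 51 = 3009 ≡ 1 (mod 94) ✓

59⁻¹ ≡ 51 (mod 94)


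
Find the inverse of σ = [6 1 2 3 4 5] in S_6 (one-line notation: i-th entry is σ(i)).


To find σ⁻¹, swap domain and range:
σ(1) = 6 → σ⁻¹(6) = 1
σ(2) = 1 → σ⁻¹(1) = 2
σ(3) = 2 → σ⁻¹(2) = 3
σ(4) = 3 → σ⁻¹(3) = 4
σ(5) = 4 → σ⁻¹(4) = 5
σ(6) = 5 → σ⁻¹(5) = 6

σ⁻¹ = [2 3 4 5 6 1]


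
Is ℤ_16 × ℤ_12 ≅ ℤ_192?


Comparing ℤ_16 × ℤ_12 and ℤ_192:
gcd(16,12) = 4 ≠ 1. Max element order in ℤ_16×ℤ_12 is lcm(16,12) = 48 < 192, so it has no element of order 192

No, ℤ_16 × ℤ_12 ≇ ℤ_192


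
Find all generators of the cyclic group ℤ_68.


g generates ℤ_n iff gcd(g,n) = 1
Prime factors of 68: 2, 17
Generators are g ∈ {1,...,67} not divisible by any of these primes.
Generators: {1, 3, 5, 7, 9, 11, 13, 15, 19, 21, 23, 25, 27, 29, 31, 33, 35, 37, 39, 41, 43, 45, 47, 49, 53, 55, 57, 59, 61, 63, 65, 67}
Number of generators = φ(68) = 32

Generators of ℤ_68 = {1, 3, 5, 7, 9, 11, 13, 15, 19, 21, 23, 25, 27, 29, 31, 33, 35, 37, 39, 41, 43, 45, 47, 49, 53, 55, 57, 59, 61, 63, 65, 67}


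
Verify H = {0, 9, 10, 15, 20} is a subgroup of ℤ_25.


Subgroup test for H = {0, 9, 10, 15, 20} in (ℤ_25, +):
(1) 0 ∈ H? Yes
(2) Closure: for all a,b ∈ H, (a+b) mod 25 ∈ H? No  [counterexample: 9 + 9 = 18 ∉ H]
(3) Inverses: for all a ∈ H, -a mod 25 ∈ H? No

No, H is not a subgroup of ℤ_25


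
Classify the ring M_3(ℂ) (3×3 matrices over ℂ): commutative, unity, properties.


Matrix multiplication is non-commutative for n ≥ 2; the identity matrix I is the unity; singular matrices give zero divisors, so not an integral domain
Commutative: No
Integral domain: No
Has unity: Yes

M_3(ℂ) (3×3 matrices over ℂ): Commutative=No, Unity=Yes


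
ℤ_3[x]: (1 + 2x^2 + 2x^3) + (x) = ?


Add coefficients mod 3:
x^0: 1 + 0 = 1 (mod 3)
x^1: 0 + 1 = 1 (mod 3)
x^2: 2 + 0 = 2 (mod 3)
x^3: 2 + 0 = 2 (mod 3)
Result: 1 + x + 2x^2 + 2x^3

f + g = 1 + x + 2x^2 + 2x^3


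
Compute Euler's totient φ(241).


Factor n: 241 = 241
φ(n) = n · ∏(1 - 1/p) over distinct primes p | n
φ(241) = 241 · (1 - 1/241) = 240

φ(241) = 240


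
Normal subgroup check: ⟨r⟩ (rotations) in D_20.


H = ⟨r⟩ (rotations) in D_20
The rotation subgroup ⟨r⟩ has index 2 in D_20, so it is normal

Yes, normal subgroup


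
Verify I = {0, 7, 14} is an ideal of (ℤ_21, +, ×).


Check ideal conditions for I = {0, 7, 14} in ℤ_21:
(1) I is an additive subgroup? Yes
(2) For r ∈ ℤ_21 and a ∈ I: r·a ∈ I? Yes

Yes, I is an ideal of ℤ_21


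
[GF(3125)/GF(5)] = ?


GF(3125) = GF(5^5), so the extension degree is 5

[GF(3125)/GF(5)] = 5


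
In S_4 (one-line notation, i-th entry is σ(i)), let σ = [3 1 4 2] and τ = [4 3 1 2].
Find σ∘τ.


σ∘τ: apply τ first, then σ
1 →τ 4 →σ 2
2 →τ 3 →σ 4
3 →τ 1 →σ 3
4 →τ 2 →σ 1

σ∘τ = [2 4 3 1]


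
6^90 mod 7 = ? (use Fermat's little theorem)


Fermat's little theorem: if p is prime and gcd(a,p)=1, then a^(p-1) ≡ 1 (mod p)
p = 7 is prime, gcd(6,7) = 1
Reduce exponent: 90 mod 6 = 0
So 6^90 ≡ 6^0 (mod 7)
6^0 = 1

6^90 ≡ 1 (mod 7)


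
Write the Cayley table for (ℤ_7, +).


Elements: {0, 1, 2, 3, 4, 5, 6}
Operation: addition mod 7
Entry (a, b) = (a + b) mod 7

Cayley table:
  | 0 | 1 | 2 | 3 | 4 | 5 | 6
0 | 0 | 1 | 2 | 3 | 4 | 5 | 6
1 | 1 | 2 | 3 | 4 | 5 | 6 | 0
2 | 2 | 3 | 4 | 5 | 6 | 0 | 1
3 | 3 | 4 | 5 | 6 | 0 | 1 | 2
4 | 4 | 5 | 6 | 0 | 1 | 2 | 3
5 | 5 | 6 | 0 | 1 | 2 | 3 | 4
6 | 6 | 0 | 1 | 2 | 3 | 4 | 5


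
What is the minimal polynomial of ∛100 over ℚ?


∛100 satisfies x³ - 100 = 0, irreducible over ℚ (no rational root; 100 is not a perfect cube)

Minimal polynomial: x³ - 100


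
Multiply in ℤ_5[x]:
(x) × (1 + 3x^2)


Expand and collect like terms; reduce coefficients mod 5:
x^0: 0·1 = 0 ≡ 0 (mod 5)
x^1: 0·0 + 1·1 = 1 ≡ 1 (mod 5)
x^2: 0·3 + 1·0 = 0 ≡ 0 (mod 5)
x^3: 1·3 = 3 ≡ 3 (mod 5)
Result: x + 3x^3

f · g = x + 3x^3


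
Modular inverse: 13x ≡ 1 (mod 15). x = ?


Use the extended Euclidean algorithm to write 1 = 13·s + 15·t; then s mod 15 is the inverse.
Euclidean algorithm:
  13 = 0·15 + 13
  15 = 1·13 + 2
  13 = 6·2 + 1
  2 = 2·1 + 0
gcd(13,15) = 1
Back-substitution gives: 13·(7) + 15·(-6) = 1
So 13⁻¹ ≡ 7 ≡ 7 (mod 15)
Check: 13 × 7 = 91 ≡ 1 (mod 15) ✓

13⁻¹ ≡ 7 (mod 15)


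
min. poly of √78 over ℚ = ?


√78 satisfies x² - 78 = 0, irreducible over ℚ since 78 is squarefree

Minimal polynomial: x² - 78


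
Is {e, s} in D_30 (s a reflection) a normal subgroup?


H = {e, s} in D_30 (s a reflection)
r·s·r⁻¹ = sr⁻² ≠ s for n ≥ 3, so {e, s} is not closed under conjugation

No, not a normal subgroup


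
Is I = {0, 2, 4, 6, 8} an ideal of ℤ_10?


Check ideal conditions for I = {0, 2, 4, 6, 8} in ℤ_10:
(1) I is an additive subgroup? Yes
(2) For r ∈ ℤ_10 and a ∈ I: r·a ∈ I? Yes

Yes, I is an ideal of ℤ_10


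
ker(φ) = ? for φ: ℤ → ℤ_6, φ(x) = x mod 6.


Kernel = preimage of identity
ker(φ) = {x ∈ ℤ : x ≡ 0 (mod 6)} = 6ℤ = {0, ±6, ±12, ...}

ker(φ) = 6ℤ


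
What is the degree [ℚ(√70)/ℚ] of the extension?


√70 has minimal polynomial x² - 70 (irreducible over ℚ since 70 is squarefree)

[ℚ(√70)/ℚ] = 2


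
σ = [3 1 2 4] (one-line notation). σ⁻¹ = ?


To find σ⁻¹, swap domain and range:
σ(1) = 3 → σ⁻¹(3) = 1
σ(2) = 1 → σ⁻¹(1) = 2
σ(3) = 2 → σ⁻¹(2) = 3
σ(4) = 4 → σ⁻¹(4) = 4

σ⁻¹ = [2 3 1 4]


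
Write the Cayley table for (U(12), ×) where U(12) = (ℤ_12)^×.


Elements: {1, 5, 7, 11}
Operation: multiplication mod 12
Entry (a, b) = (a × b) mod 12

Cayley table:
   |  1 |  5 |  7 | 11
 1 |  1 |  5 |  7 | 11
 5 |  5 |  1 | 11 |  7
 7 |  7 | 11 |  1 |  5
11 | 11 |  7 |  5 |  1


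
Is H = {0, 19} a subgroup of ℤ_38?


Subgroup test for H = {0, 19} in (ℤ_38, +):
(1) 0 ∈ H? Yes
(2) Closure: for all a,b ∈ H, (a+b) mod 38 ∈ H? Yes
(3) Inverses: for all a ∈ H, -a mod 38 ∈ H? Yes

Yes, H is a subgroup of ℤ_38


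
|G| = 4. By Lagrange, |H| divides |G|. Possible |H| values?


Lagrange's theorem: |H| divides |G|
|G| = 4
Divisors of 4: 1, 2, 4

Possible subgroup orders: {1, 2, 4}


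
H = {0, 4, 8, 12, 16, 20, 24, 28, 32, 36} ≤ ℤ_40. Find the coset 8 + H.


8 + H = {8 + h (mod 40) : h ∈ H}
8+0=8, 8+4=12, 8+8=16, 8+12=20, 8+16=24, 8+20=28, 8+24=32, 8+28=36, 8+32=0, 8+36=4
8 + H = {0, 4, 8, 12, 16, 20, 24, 28, 32, 36} = 0 + H

8 + H = {0, 4, 8, 12, 16, 20, 24, 28, 32, 36}


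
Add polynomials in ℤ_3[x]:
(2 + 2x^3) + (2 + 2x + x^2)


Add coefficients mod 3:
x^0: 2 + 2 = 1 (mod 3)
x^1: 0 + 2 = 2 (mod 3)
x^2: 0 + 1 = 1 (mod 3)
x^3: 2 + 0 = 2 (mod 3)
Result: 1 + 2x + x^2 + 2x^3

f + g = 1 + 2x + x^2 + 2x^3


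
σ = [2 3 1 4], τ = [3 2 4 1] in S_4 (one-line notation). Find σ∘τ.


σ∘τ: apply τ first, then σ
1 →τ 3 →σ 1
2 →τ 2 →σ 3
3 →τ 4 →σ 4
4 →τ 1 →σ 2

σ∘τ = [1 3 4 2]


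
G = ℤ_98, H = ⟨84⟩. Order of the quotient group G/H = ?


|⟨84⟩| = n / gcd(84, 98) = 98 / 14 = 7
H is normal (ℤ_98 is abelian).
|G/H| = |G| / |H| = 98 / 7 = 14

|G/H| = 14


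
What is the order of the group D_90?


|D_n| = 2n (n rotations and n reflections)
|D_90| = 2×90 = 180

|D_90| = 180


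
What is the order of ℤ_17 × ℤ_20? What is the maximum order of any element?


|ℤ_17 × ℤ_20| = 17 × 20 = 340
Max element order = lcm(17,20) = 340
Cyclic? Yes (gcd=1)

|ℤ_17×ℤ_20| = 340, max element order = 340


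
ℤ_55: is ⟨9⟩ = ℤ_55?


g generates ℤ_n iff gcd(g, n) = 1
gcd(9, 55) = 1
Since gcd = 1, 9 is a generator.

Yes, 9 generates ℤ_55


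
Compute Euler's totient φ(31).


Factor n: 31 = 31
φ(n) = n · ∏(1 - 1/p) over distinct primes p | n
φ(31) = 31 · (1 - 1/31) = 30

φ(31) = 30


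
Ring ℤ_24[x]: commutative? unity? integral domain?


ℤ_24 has zero divisors (2·12 ≡ 0), and these lift to constant zero divisors in ℤ_24[x]; so not an integral domain
Commutative: Yes
Integral domain: No
Has unity: Yes

ℤ_24[x]: Commutative=Yes, Unity=Yes


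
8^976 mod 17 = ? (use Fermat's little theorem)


Fermat's little theorem: if p is prime and gcd(a,p)=1, then a^(p-1) ≡ 1 (mod p)
p = 17 is prime, gcd(8,17) = 1
Reduce exponent: 976 mod 16 = 0
So 8^976 ≡ 8^0 (mod 17)
8^0 = 1

8^976 ≡ 1 (mod 17)


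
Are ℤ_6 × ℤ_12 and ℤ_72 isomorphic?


Comparing ℤ_6 × ℤ_12 and ℤ_72:
gcd(6,12) = 6 ≠ 1. Max element order in ℤ_6×ℤ_12 is lcm(6,12) = 12 < 72, so it has no element of order 72

No, ℤ_6 × ℤ_12 ≇ ℤ_72


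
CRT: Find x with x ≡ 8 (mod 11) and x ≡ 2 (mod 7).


m₁ = 11, m₂ = 7, gcd = 1, so CRT applies. M = m₁·m₂ = 77
Let M₁ = M/m₁ = 7, M₂ = M/m₂ = 11
Find y₁ ≡ M₁⁻¹ (mod m₁): 7⁻¹ ≡ 8 (mod 11)
Find y₂ ≡ M₂⁻¹ (mod m₂): 11⁻¹ ≡ 2 (mod 7)
x = a₁·M₁·y₁ + a₂·M₂·y₂ = 8·7·8 + 2·11·2 = 492
Reduce mod 77: x ≡ 30
Check: 30 mod 11 = 8 ✓, 30 mod 7 = 2 ✓

x ≡ 30 (mod 77)


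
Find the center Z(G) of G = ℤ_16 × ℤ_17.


Z(G) = {g ∈ G | gx = xg for all x ∈ G}
Direct product of abelian groups is abelian, so Z(G) = G

Z(ℤ_16 × ℤ_17) = ℤ_16 × ℤ_17


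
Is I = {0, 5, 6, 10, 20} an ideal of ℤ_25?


Check ideal conditions for I = {0, 5, 6, 10, 20} in ℤ_25:
(1) I is an additive subgroup? No
(2) For r ∈ ℤ_25 and a ∈ I: r·a ∈ I? No  [counterexample: r=2, a=6, r·a mod 25 = 12 ∉ I]

No, I is not an ideal of ℤ_25


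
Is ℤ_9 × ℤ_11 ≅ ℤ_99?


Comparing ℤ_9 × ℤ_11 and ℤ_99:
gcd(9,11) = 1, so ℤ_9 × ℤ_11 ≅ ℤ_99 (CRT)

Yes, ℤ_9 × ℤ_11 ≅ ℤ_99


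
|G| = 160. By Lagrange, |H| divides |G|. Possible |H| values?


Lagrange's theorem: |H| divides |G|
|G| = 160
Divisors of 160: 1, 2, 4, 5, 8, 10, 16, 20, 32, 40, 80, 160

Possible subgroup orders: {1, 2, 4, 5, 8, 10, 16, 20, 32, 40, 80, 160}


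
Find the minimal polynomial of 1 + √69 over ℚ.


Let α = 1 + √69. Then α - 1 = √69, so (α - 1)² = 69, giving α² - 2α - 68 = 0. Degree 2 and α ∉ ℚ, so this is the minimal polynomial.

Minimal polynomial: x² - 2x - 68


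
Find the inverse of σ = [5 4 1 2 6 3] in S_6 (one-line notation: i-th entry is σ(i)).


To find σ⁻¹, swap domain and range:
σ(1) = 5 → σ⁻¹(5) = 1
σ(2) = 4 → σ⁻¹(4) = 2
σ(3) = 1 → σ⁻¹(1) = 3
σ(4) = 2 → σ⁻¹(2) = 4
σ(5) = 6 → σ⁻¹(6) = 5
σ(6) = 3 → σ⁻¹(3) = 6

σ⁻¹ = [3 4 6 2 1 5]


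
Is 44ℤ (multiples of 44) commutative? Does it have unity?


44ℤ is a commutative ring under +,× but has no multiplicative identity (1 ∉ 44ℤ); it has no zero divisors, but without unity it is not an integral domain
Commutative: Yes
Integral domain: No
Has unity: No

44ℤ (multiples of 44): Commutative=Yes, Unity=No


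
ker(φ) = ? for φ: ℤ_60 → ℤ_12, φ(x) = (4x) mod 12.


Kernel = preimage of identity
ker(φ) = {x ∈ ℤ_60 : 4x ≡ 0 (mod 12)}. Since 12 | 60, φ is well-defined. The kernel is the cyclic subgroup ⟨3⟩ of ℤ_60 (order 20), i.e. {0, 3, 6, 9, 12, 15, 18, 21, 24, 27, 30, 33, 36, 39, 42, 45, 48, 51, 54, 57}

ker(φ) = {0, 3, 6, 9, 12, 15, 18, 21, 24, 27, 30, 33, 36, 39, 42, 45, 48, 51, 54, 57}


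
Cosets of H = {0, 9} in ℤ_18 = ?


H = {0, 9}, |H| = 2
Number of cosets = |G|/|H| = 18/2 = 9
0 + H = {0, 9}
1 + H = {1, 10}
2 + H = {2, 11}
3 + H = {3, 12}
4 + H = {4, 13}
5 + H = {5, 14}
6 + H = {6, 15}
7 + H = {7, 16}
8 + H = {8, 17}

Cosets: 0+H={0,9}; 1+H={1,10}; 2+H={2,11}; 3+H={3,12}; 4+H={4,13}; 5+H={5,14}; 6+H={6,15}; 7+H={7,16}; 8+H={8,17}


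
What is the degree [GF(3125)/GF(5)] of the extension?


GF(3125) = GF(5^5), so the extension degree is 5

[GF(3125)/GF(5)] = 5


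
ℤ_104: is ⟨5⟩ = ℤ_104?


g generates ℤ_n iff gcd(g, n) = 1
gcd(5, 104) = 1
Since gcd = 1, 5 is a generator.

Yes, 5 generates ℤ_104


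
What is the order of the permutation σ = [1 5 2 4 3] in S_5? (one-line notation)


Cycle decomposition: (2 5 3)
Cycle lengths: 3
Order = lcm(3) = 3

ord(σ) = 3


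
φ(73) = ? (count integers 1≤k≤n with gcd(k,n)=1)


Factor n: 73 = 73
φ(n) = n · ∏(1 - 1/p) over distinct primes p | n
φ(73) = 73 · (1 - 1/73) = 72

φ(73) = 72


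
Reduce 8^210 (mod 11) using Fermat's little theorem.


Fermat's little theorem: if p is prime and gcd(a,p)=1, then a^(p-1) ≡ 1 (mod p)
p = 11 is prime, gcd(8,11) = 1
Reduce exponent: 210 mod 10 = 0
So 8^210 ≡ 8^0 (mod 11)
8^0 = 1

8^210 ≡ 1 (mod 11)


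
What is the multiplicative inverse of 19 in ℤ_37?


Use the extended Euclidean algorithm to write 1 = 19·s + 37·t; then s mod 37 is the inverse.
Euclidean algorithm:
  19 = 0·37 + 19
  37 = 1·19 + 18
  19 = 1·18 + 1
  18 = 18·1 + 0
gcd(19,37) = 1
Back-substitution gives: 19·(2) + 37·(-1) = 1
So 19⁻¹ ≡ 2 ≡ 2 (mod 37)
Check: 19 × 2 = 38 ≡ 1 (mod 37) ✓

19⁻¹ ≡ 2 (mod 37)


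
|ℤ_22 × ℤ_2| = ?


|A × B| = |A| · |B|
|ℤ_22 × ℤ_2| = 22 × 2 = 44

|ℤ_22 × ℤ_2| = 44


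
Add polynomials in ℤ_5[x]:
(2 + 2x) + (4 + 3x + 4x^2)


Add coefficients mod 5:
x^0: 2 + 4 = 1 (mod 5)
x^1: 2 + 3 = 0 (mod 5)
x^2: 0 + 4 = 4 (mod 5)
Result: 1 + 4x^2

f + g = 1 + 4x^2


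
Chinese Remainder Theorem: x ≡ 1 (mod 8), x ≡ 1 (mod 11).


m₁ = 8, m₂ = 11, gcd = 1, so CRT applies. M = m₁·m₂ = 88
Let M₁ = M/m₁ = 11, M₂ = M/m₂ = 8
Find y₁ ≡ M₁⁻¹ (mod m₁): 11⁻¹ ≡ 3 (mod 8)
Find y₂ ≡ M₂⁻¹ (mod m₂): 8⁻¹ ≡ 7 (mod 11)
x = a₁·M₁·y₁ + a₂·M₂·y₂ = 1·11·3 + 1·8·7 = 89
Reduce mod 88: x ≡ 1
Check: 1 mod 8 = 1 ✓, 1 mod 11 = 1 ✓

x ≡ 1 (mod 88)


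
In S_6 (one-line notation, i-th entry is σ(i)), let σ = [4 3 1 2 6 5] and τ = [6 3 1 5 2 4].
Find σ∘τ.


σ∘τ: apply τ first, then σ
1 →τ 6 →σ 5
2 →τ 3 →σ 1
3 →τ 1 →σ 4
4 →τ 5 →σ 6
5 →τ 2 →σ 3
6 →τ 4 →σ 2

σ∘τ = [5 1 4 6 3 2]


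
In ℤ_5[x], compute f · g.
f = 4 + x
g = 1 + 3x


Expand and collect like terms; reduce coefficients mod 5:
x^0: 4·1 = 4 ≡ 4 (mod 5)
x^1: 4·3 + 1·1 = 13 ≡ 3 (mod 5)
x^2: 1·3 = 3 ≡ 3 (mod 5)
Result: 4 + 3x + 3x^2

f · g = 4 + 3x + 3x^2


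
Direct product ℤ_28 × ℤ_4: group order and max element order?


|ℤ_28 × ℤ_4| = 28 × 4 = 112
Max element order = lcm(28,4) = 28
Cyclic? No (gcd=4)

|ℤ_28×ℤ_4| = 112, max element order = 28


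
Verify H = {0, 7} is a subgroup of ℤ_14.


Subgroup test for H = {0, 7} in (ℤ_14, +):
(1) 0 ∈ H? Yes
(2) Closure: for all a,b ∈ H, (a+b) mod 14 ∈ H? Yes
(3) Inverses: for all a ∈ H, -a mod 14 ∈ H? Yes

Yes, H is a subgroup of ℤ_14


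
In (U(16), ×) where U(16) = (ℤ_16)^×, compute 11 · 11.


Operation: multiplication mod 16
11 · 11 = (a × b) mod 16 with a = 11, b = 11

11 · 11 = 9


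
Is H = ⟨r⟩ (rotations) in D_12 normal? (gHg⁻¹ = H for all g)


H = ⟨r⟩ (rotations) in D_12
The rotation subgroup ⟨r⟩ has index 2 in D_12, so it is normal

Yes, normal subgroup


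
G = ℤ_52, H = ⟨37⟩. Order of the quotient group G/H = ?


|⟨37⟩| = n / gcd(37, 52) = 52 / 1 = 52
H is normal (ℤ_52 is abelian).
|G/H| = |G| / |H| = 52 / 52 = 1

|G/H| = 1


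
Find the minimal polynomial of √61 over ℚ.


√61 satisfies x² - 61 = 0, irreducible over ℚ since 61 is squarefree

Minimal polynomial: x² - 61


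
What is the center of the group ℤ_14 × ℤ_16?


Z(G) = {g ∈ G | gx = xg for all x ∈ G}
Direct product of abelian groups is abelian, so Z(G) = G

Z(ℤ_14 × ℤ_16) = ℤ_14 × ℤ_16


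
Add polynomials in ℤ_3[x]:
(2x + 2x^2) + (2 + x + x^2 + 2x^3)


Add coefficients mod 3:
x^0: 0 + 2 = 2 (mod 3)
x^1: 2 + 1 = 0 (mod 3)
x^2: 2 + 1 = 0 (mod 3)
x^3: 0 + 2 = 2 (mod 3)
Result: 2 + 2x^3

f + g = 2 + 2x^3


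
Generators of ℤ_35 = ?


g generates ℤ_n iff gcd(g,n) = 1
Prime factors of 35: 5, 7
Generators are g ∈ {1,...,34} not divisible by any of these primes.
Generators: {1, 2, 3, 4, 6, 8, 9, 11, 12, 13, 16, 17, 18, 19, 22, 23, 24, 26, 27, 29, 31, 32, 33, 34}
Number of generators = φ(35) = 24

Generators of ℤ_35 = {1, 2, 3, 4, 6, 8, 9, 11, 12, 13, 16, 17, 18, 19, 22, 23, 24, 26, 27, 29, 31, 32, 33, 34}


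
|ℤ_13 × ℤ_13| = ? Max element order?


|ℤ_13 × ℤ_13| = 13 × 13 = 169
Max element order = lcm(13,13) = 13
Cyclic? No (gcd=13)

|ℤ_13×ℤ_13| = 169, max element order = 13


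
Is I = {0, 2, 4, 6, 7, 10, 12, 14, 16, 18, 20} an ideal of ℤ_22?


Check ideal conditions for I = {0, 2, 4, 6, 7, 10, 12, 14, 16, 18, 20} in ℤ_22:
(1) I is an additive subgroup? No
(2) For r ∈ ℤ_22 and a ∈ I: r·a ∈ I? No  [counterexample: r=2, a=4, r·a mod 22 = 8 ∉ I]

No, I is not an ideal of ℤ_22


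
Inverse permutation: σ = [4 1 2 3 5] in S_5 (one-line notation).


To find σ⁻¹, swap domain and range:
σ(1) = 4 → σ⁻¹(4) = 1
σ(2) = 1 → σ⁻¹(1) = 2
σ(3) = 2 → σ⁻¹(2) = 3
σ(4) = 3 → σ⁻¹(3) = 4
σ(5) = 5 → σ⁻¹(5) = 5

σ⁻¹ = [2 3 4 1 5]


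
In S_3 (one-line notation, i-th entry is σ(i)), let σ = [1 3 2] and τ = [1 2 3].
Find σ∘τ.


σ∘τ: apply τ first, then σ
1 →τ 1 →σ 1
2 →τ 2 →σ 3
3 →τ 3 →σ 2

σ∘τ = [1 3 2]


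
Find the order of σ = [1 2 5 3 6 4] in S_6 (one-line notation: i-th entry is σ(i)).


Cycle decomposition: (3 5 6 4)
Cycle lengths: 4
Order = lcm(4) = 4

ord(σ) = 4


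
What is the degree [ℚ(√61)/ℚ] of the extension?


√61 has minimal polynomial x² - 61 (irreducible over ℚ since 61 is squarefree)

[ℚ(√61)/ℚ] = 2


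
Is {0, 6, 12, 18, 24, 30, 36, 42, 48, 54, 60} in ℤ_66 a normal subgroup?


H = {0, 6, 12, 18, 24, 30, 36, 42, 48, 54, 60} in ℤ_66
ℤ_66 is abelian; every subgroup of an abelian group is normal

Yes, normal subgroup


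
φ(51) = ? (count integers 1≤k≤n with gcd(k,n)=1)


Factor n: 51 = 3 × 17
φ(n) = n · ∏(1 - 1/p) over distinct primes p | n
φ(51) = 51 · (1 - 1/3) · (1 - 1/17) = 32

φ(51) = 32


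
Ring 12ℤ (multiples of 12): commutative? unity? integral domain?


12ℤ is a commutative ring under +,× but has no multiplicative identity (1 ∉ 12ℤ); it has no zero divisors, but without unity it is not an integral domain
Commutative: Yes
Integral domain: No
Has unity: No

12ℤ (multiples of 12): Commutative=Yes, Unity=No


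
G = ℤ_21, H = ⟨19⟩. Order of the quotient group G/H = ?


|⟨19⟩| = n / gcd(19, 21) = 21 / 1 = 21
H is normal (ℤ_21 is abelian).
|G/H| = |G| / |H| = 21 / 21 = 1

|G/H| = 1


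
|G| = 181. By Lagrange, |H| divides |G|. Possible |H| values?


Lagrange's theorem: |H| divides |G|
|G| = 181
Divisors of 181: 1, 181

Possible subgroup orders: {1, 181}


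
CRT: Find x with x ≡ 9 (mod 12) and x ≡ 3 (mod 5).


m₁ = 12, m₂ = 5, gcd = 1, so CRT applies. M = m₁·m₂ = 60
Let M₁ = M/m₁ = 5, M₂ = M/m₂ = 12
Find y₁ ≡ M₁⁻¹ (mod m₁): 5⁻¹ ≡ 5 (mod 12)
Find y₂ ≡ M₂⁻¹ (mod m₂): 12⁻¹ ≡ 3 (mod 5)
x = a₁·M₁·y₁ + a₂·M₂·y₂ = 9·5·5 + 3·12·3 = 333
Reduce mod 60: x ≡ 33
Check: 33 mod 12 = 9 ✓, 33 mod 5 = 3 ✓

x ≡ 33 (mod 60)


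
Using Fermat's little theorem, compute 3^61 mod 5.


Fermat's little theorem: if p is prime and gcd(a,p)=1, then a^(p-1) ≡ 1 (mod p)
p = 5 is prime, gcd(3,5) = 1
Reduce exponent: 61 mod 4 = 1
So 3^61 ≡ 3^1 (mod 5)
3^1 mod 5 = 3

3^61 ≡ 3 (mod 5)


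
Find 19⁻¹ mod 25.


Use the extended Euclidean algorithm to write 1 = 19·s + 25·t; then s mod 25 is the inverse.
Euclidean algorithm:
  19 = 0·25 + 19
  25 = 1·19 + 6
  19 = 3·6 + 1
  6 = 6·1 + 0
gcd(19,25) = 1
Back-substitution gives: 19·(4) + 25·(-3) = 1
So 19⁻¹ ≡ 4 ≡ 4 (mod 25)
Check: 19 × 4 = 76 ≡ 1 (mod 25) ✓

19⁻¹ ≡ 4 (mod 25)


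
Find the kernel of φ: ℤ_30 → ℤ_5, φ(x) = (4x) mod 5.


Kernel = preimage of identity
ker(φ) = {x ∈ ℤ_30 : 4x ≡ 0 (mod 5)}. Since 5 | 30, φ is well-defined. The kernel is the cyclic subgroup ⟨5⟩ of ℤ_30 (order 6), i.e. {0, 5, 10, 15, 20, 25}

ker(φ) = {0, 5, 10, 15, 20, 25}


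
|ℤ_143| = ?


ℤ_n has n elements.

|ℤ_143| = 143


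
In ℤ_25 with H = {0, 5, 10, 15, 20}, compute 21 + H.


21 + H = {21 + h (mod 25) : h ∈ H}
21+0=21, 21+5=1, 21+10=6, 21+15=11, 21+20=16
21 + H = {1, 6, 11, 16, 21} = 1 + H

21 + H = {1, 6, 11, 16, 21}


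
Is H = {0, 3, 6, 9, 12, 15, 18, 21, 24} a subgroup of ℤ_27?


Subgroup test for H = {0, 3, 6, 9, 12, 15, 18, 21, 24} in (ℤ_27, +):
(1) 0 ∈ H? Yes
(2) Closure: for all a,b ∈ H, (a+b) mod 27 ∈ H? Yes
(3) Inverses: for all a ∈ H, -a mod 27 ∈ H? Yes

Yes, H is a subgroup of ℤ_27


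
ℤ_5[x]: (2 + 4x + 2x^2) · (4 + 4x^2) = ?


Expand and collect like terms; reduce coefficients mod 5:
x^0: 2·4 = 8 ≡ 3 (mod 5)
x^1: 2·0 + 4·4 = 16 ≡ 1 (mod 5)
x^2: 2·4 + 4·0 + 2·4 = 16 ≡ 1 (mod 5)
x^3: 4·4 + 2·0 = 16 ≡ 1 (mod 5)
x^4: 2·4 = 8 ≡ 3 (mod 5)
Result: 3 + x + x^2 + x^3 + 3x^4

f · g = 3 + x + x^2 + x^3 + 3x^4


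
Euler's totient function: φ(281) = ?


Factor n: 281 = 281
φ(n) = n · ∏(1 - 1/p) over distinct primes p | n
φ(281) = 281 · (1 - 1/281) = 280

φ(281) = 280


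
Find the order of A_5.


|A_n| = n!/2 (even permutations)
|A_5| = 5!/2 = 120/2 = 60

|A_5| = 60


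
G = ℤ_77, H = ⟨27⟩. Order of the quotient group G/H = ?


|⟨27⟩| = n / gcd(27, 77) = 77 / 1 = 77
H is normal (ℤ_77 is abelian).
|G/H| = |G| / |H| = 77 / 77 = 1

|G/H| = 1


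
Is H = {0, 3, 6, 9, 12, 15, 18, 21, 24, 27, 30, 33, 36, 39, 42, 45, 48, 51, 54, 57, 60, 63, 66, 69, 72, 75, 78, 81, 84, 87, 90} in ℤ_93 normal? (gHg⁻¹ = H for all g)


H = {0, 3, 6, 9, 12, 15, 18, 21, 24, 27, 30, 33, 36, 39, 42, 45, 48, 51, 54, 57, 60, 63, 66, 69, 72, 75, 78, 81, 84, 87, 90} in ℤ_93
ℤ_93 is abelian; every subgroup of an abelian group is normal

Yes, normal subgroup


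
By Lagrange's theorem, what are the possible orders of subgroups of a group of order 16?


Lagrange's theorem: |H| divides |G|
|G| = 16
Divisors of 16: 1, 2, 4, 8, 16

Possible subgroup orders: {1, 2, 4, 8, 16}


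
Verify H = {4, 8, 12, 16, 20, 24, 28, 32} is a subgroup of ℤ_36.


Subgroup test for H = {4, 8, 12, 16, 20, 24, 28, 32} in (ℤ_36, +):
(1) 0 ∈ H? No
(2) Closure: for all a,b ∈ H, (a+b) mod 36 ∈ H? No  [counterexample: 4 + 32 = 0 ∉ H]
(3) Inverses: for all a ∈ H, -a mod 36 ∈ H? Yes

No, H is not a subgroup of ℤ_36


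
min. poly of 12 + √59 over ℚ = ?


Let α = 12 + √59. Then α - 12 = √59, so (α - 12)² = 59, giving α² - 24α + 85 = 0. Degree 2 and α ∉ ℚ, so this is the minimal polynomial.

Minimal polynomial: x² - 24x + 85


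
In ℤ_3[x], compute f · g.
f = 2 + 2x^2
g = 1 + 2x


Expand and collect like terms; reduce coefficients mod 3:
x^0: 2·1 = 2 ≡ 2 (mod 3)
x^1: 2·2 + 0·1 = 4 ≡ 1 (mod 3)
x^2: 0·2 + 2·1 = 2 ≡ 2 (mod 3)
x^3: 2·2 = 4 ≡ 1 (mod 3)
Result: 2 + x + 2x^2 + x^3

f · g = 2 + x + 2x^2 + x^3


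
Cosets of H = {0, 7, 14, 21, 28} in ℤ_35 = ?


H = {0, 7, 14, 21, 28}, |H| = 5
Number of cosets = |G|/|H| = 35/5 = 7
0 + H = {0, 7, 14, 21, 28}
1 + H = {1, 8, 15, 22, 29}
2 + H = {2, 9, 16, 23, 30}
3 + H = {3, 10, 17, 24, 31}
4 + H = {4, 11, 18, 25, 32}
5 + H = {5, 12, 19, 26, 33}
6 + H = {6, 13, 20, 27, 34}

Cosets: 0+H={0,7,14,21,28}; 1+H={1,8,15,22,29}; 2+H={2,9,16,23,30}; 3+H={3,10,17,24,31}; 4+H={4,11,18,25,32}; 5+H={5,12,19,26,33}; 6+H={6,13,20,27,34}


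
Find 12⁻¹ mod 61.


Use the extended Euclidean algorithm to write 1 = 12·s + 61·t; then s mod 61 is the inverse.
Euclidean algorithm:
  12 = 0·61 + 12
  61 = 5·12 + 1
  12 = 12·1 + 0
gcd(12,61) = 1
Back-substitution gives: 12·(-5) + 61·(1) = 1
So 12⁻¹ ≡ -5 ≡ 56 (mod 61)
Check: 12 × 56 = 672 ≡ 1 (mod 61) ✓

12⁻¹ ≡ 56 (mod 61)


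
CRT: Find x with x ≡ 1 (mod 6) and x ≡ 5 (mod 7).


m₁ = 6, m₂ = 7, gcd = 1, so CRT applies. M = m₁·m₂ = 42
Let M₁ = M/m₁ = 7, M₂ = M/m₂ = 6
Find y₁ ≡ M₁⁻¹ (mod m₁): 7⁻¹ ≡ 1 (mod 6)
Find y₂ ≡ M₂⁻¹ (mod m₂): 6⁻¹ ≡ 6 (mod 7)
x = a₁·M₁·y₁ + a₂·M₂·y₂ = 1·7·1 + 5·6·6 = 187
Reduce mod 42: x ≡ 19
Check: 19 mod 6 = 1 ✓, 19 mod 7 = 5 ✓

x ≡ 19 (mod 42)


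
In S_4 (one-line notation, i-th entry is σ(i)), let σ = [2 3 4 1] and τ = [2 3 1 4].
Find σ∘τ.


σ∘τ: apply τ first, then σ
1 →τ 2 →σ 3
2 →τ 3 →σ 4
3 →τ 1 →σ 2
4 →τ 4 →σ 1

σ∘τ = [3 4 2 1]


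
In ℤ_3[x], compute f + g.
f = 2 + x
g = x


Add coefficients mod 3:
x^0: 2 + 0 = 2 (mod 3)
x^1: 1 + 1 = 2 (mod 3)
Result: 2 + 2x

f + g = 2 + 2x


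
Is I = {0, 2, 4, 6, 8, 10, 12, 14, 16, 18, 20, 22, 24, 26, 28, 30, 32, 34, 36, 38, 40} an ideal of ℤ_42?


Check ideal conditions for I = {0, 2, 4, 6, 8, 10, 12, 14, 16, 18, 20, 22, 24, 26, 28, 30, 32, 34, 36, 38, 40} in ℤ_42:
(1) I is an additive subgroup? Yes
(2) For r ∈ ℤ_42 and a ∈ I: r·a ∈ I? Yes

Yes, I is an ideal of ℤ_42


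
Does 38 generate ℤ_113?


g generates ℤ_n iff gcd(g, n) = 1
gcd(38, 113) = 1
Since gcd = 1, 38 is a generator.

Yes, 38 generates ℤ_113
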